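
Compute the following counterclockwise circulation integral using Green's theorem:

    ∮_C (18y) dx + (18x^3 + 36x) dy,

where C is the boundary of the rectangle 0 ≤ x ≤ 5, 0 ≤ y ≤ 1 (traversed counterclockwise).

Green's theorem converts the closed line integral into a double integral over the enclosed region D:

    ∮_C P dx + Q dy = ∬_D (∂Q/∂x - ∂P/∂y) dA.

Here P = 18y, Q = 18x^3 + 36x, so

    ∂Q/∂x = 54x^2 + 36,    ∂P/∂y = 18,
    ∂Q/∂x - ∂P/∂y = 54x^2 + 18.

D is the region 0 ≤ x ≤ 5, 0 ≤ y ≤ 1. Evaluating the double integral:

    ∬_D (54x^2 + 18) dA = ∫_0^{5} ∫_0^{1} (54x^2 + 18) dy dx.

Inner (y from 0 to 1): 54x^2 + 18.
Outer (x from 0 to 5): 2340.

Therefore ∮_C P dx + Q dy = 2340.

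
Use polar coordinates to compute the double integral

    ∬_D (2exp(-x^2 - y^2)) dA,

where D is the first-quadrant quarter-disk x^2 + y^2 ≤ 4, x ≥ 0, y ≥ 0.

The region D is 0 ≤ r ≤ 2, 0 ≤ θ ≤ π/2 in polar coordinates, where x = r cos(θ), y = r sin(θ), and dA = r dr dθ.

Under the substitution, the integrand becomes 2exp(-r^2), so

    ∬_D (2exp(-x^2 - y^2)) dA = ∫_{0}^{π/2} ∫_{0}^{2} (2exp(-r^2)) · r dr dθ.

Inner integral (in r): ∫_{0}^{2} (2exp(-r^2)) · r dr = 1 - exp(-4).

Outer integral (in θ): ∫_{0}^{π/2} (1 - exp(-4)) dθ = -π exp(-4)/2 + π/2.

Therefore ∬_D (2exp(-x^2 - y^2)) dA = -π exp(-4)/2 + π/2.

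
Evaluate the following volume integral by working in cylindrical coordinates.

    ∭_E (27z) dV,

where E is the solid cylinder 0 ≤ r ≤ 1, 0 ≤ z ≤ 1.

In cylindrical coordinates, x = r cos(θ), y = r sin(θ), z = z, and dV = r dr dθ dz.

The integrand becomes 27z, so

    ∭_E (27z) dV = ∫_{0}^{2π} ∫_{0}^{1} ∫_{0}^{1} (27z) · r dz dr dθ.

Inner (z): 27r/2.
Middle (r from 0 to 1): 27/4.
Outer (θ): 27π/2.

Therefore the triple integral equals 27π/2.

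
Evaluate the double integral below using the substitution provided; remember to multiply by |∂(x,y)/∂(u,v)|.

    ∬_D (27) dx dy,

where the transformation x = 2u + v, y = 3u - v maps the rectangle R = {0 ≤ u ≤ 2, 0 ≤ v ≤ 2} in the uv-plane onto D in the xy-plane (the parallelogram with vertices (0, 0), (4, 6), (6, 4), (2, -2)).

Compute the Jacobian determinant of (x, y) with respect to (u, v):

    ∂(x,y)/∂(u,v) = | 2  1 | = (2)(-1) - (1)(3) = -5.
                   | 3  -1 |

Its absolute value is |J| = 5 (the area scaling factor).

Substituting x = 2u + v, y = 3u - v into the integrand,

    27 → 27,

so the integral becomes

    ∬_R (27) · |J| du dv = ∫_0^2 ∫_0^2 (135) dv du.

Inner (v): 270.
Outer (u): 540.

Therefore ∬_D (27) dx dy = 540.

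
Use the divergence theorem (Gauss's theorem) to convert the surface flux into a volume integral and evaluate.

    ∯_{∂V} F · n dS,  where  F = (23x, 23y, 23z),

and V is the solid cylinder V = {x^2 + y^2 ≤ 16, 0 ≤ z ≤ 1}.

By the divergence theorem,

    ∯_{∂V} F · n dS = ∭_V (∇ · F) dV.

Compute the divergence:
    ∇ · F = ∂F_x/∂x + ∂F_y/∂y + ∂F_z/∂z = 23 + 23 + 23 = 69.

In cylindrical coordinates, x = r cos(θ), y = r sin(θ), z = z, dV = r dr dθ dz, with 0 ≤ r ≤ 4, 0 ≤ θ ≤ 2π, 0 ≤ z ≤ 1.

The integrand, after substitution and multiplying by the volume element, becomes (69) · r, so

    ∭_V (∇·F) dV = ∫_0^{2π} ∫_0^{4} ∫_0^{1} (69) · r dz dr dθ.

Inner (z from 0 to 1): 69r.
Middle (r from 0 to 4): 552.
Outer (θ from 0 to 2π): 1104π.

Therefore ∯_{∂V} F · n dS = 1104π.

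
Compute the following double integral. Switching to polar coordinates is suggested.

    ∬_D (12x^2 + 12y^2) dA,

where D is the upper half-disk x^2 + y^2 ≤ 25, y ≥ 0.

The region D is 0 ≤ r ≤ 5, 0 ≤ θ ≤ π in polar coordinates, where x = r cos(θ), y = r sin(θ), and dA = r dr dθ.

Under the substitution, the integrand becomes 12r^2, so

    ∬_D (12x^2 + 12y^2) dA = ∫_{0}^{π} ∫_{0}^{5} (12r^2) · r dr dθ.

Inner integral (in r): ∫_{0}^{5} (12r^2) · r dr = 1875.

Outer integral (in θ): ∫_{0}^{π} (1875) dθ = 1875π.

Therefore ∬_D (12x^2 + 12y^2) dA = 1875π.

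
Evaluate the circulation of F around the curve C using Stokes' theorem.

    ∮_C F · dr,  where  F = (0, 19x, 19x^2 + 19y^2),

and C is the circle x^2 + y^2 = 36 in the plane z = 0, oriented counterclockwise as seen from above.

Let S be the flat disk x^2 + y^2 ≤ 36 in the plane z = 0, with upward unit normal n̂ = ẑ. By Stokes' theorem,

    ∮_C F · dr = ∬_S (∇ × F) · n̂ dS = ∬_D (curl F)_z dA,

where D is the disk x^2 + y^2 ≤ 36.

Compute the curl of F = (0, 19x, 19x^2 + 19y^2):
    (∇ × F)_x = ∂F_z/∂y - ∂F_y/∂z = 38y,
    (∇ × F)_y = ∂F_x/∂z - ∂F_z/∂x = -38x,
    (∇ × F)_z = ∂F_y/∂x - ∂F_x/∂y = 19.

On z = 0, (curl F)_z = 19.

Convert to polar (x = r cos θ, y = r sin θ, dA = r dr dθ); the integrand becomes 19, so

    ∬_D (curl F)_z dA = ∫_0^{2π} ∫_0^{6} (19) · r dr dθ.

Inner (r from 0 to 6): 342.
Outer (θ from 0 to 2π): 684π.

Therefore ∮_C F · dr = 684π.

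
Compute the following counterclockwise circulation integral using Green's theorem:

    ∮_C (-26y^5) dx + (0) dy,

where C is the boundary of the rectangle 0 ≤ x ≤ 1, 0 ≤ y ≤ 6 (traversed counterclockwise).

Green's theorem converts the closed line integral into a double integral over the enclosed region D:

    ∮_C P dx + Q dy = ∬_D (∂Q/∂x - ∂P/∂y) dA.

Here P = -26y^5, Q = 0, so

    ∂Q/∂x = 0,    ∂P/∂y = -130y^4,
    ∂Q/∂x - ∂P/∂y = 130y^4.

D is the region 0 ≤ x ≤ 1, 0 ≤ y ≤ 6. Evaluating the double integral:

    ∬_D (130y^4) dA = ∫_0^{1} ∫_0^{6} (130y^4) dy dx.

Inner (y from 0 to 6): 202176.
Outer (x from 0 to 1): 202176.

Therefore ∮_C P dx + Q dy = 202176.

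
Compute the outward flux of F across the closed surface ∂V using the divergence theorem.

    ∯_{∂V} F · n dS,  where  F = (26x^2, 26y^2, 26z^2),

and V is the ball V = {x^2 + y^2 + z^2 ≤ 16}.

By the divergence theorem,

    ∯_{∂V} F · n dS = ∭_V (∇ · F) dV.

Compute the divergence:
    ∇ · F = ∂F_x/∂x + ∂F_y/∂y + ∂F_z/∂z = 52x + 52y + 52z.

In spherical coordinates, x = ρ sin(φ) cos(θ), y = ρ sin(φ) sin(θ), z = ρ cos(φ), dV = ρ^2 sin(φ) dρ dφ dθ, with 0 ≤ ρ ≤ 4, 0 ≤ φ ≤ π, 0 ≤ θ ≤ 2π.

The integrand, after substitution and multiplying by the volume element, becomes (52ρ (sqrt(2)sin(φ)sin(θ + π/4) + cos(φ))) · ρ^2 sin(φ), so

    ∭_V (∇·F) dV = ∫_0^{2π} ∫_0^{π} ∫_0^{4} (52ρ (sqrt(2)sin(φ)sin(θ + π/4) + cos(φ))) · ρ^2 sin(φ) dρ dφ dθ.

Inner (ρ from 0 to 4): 3328(sqrt(2)sin(φ)sin(θ + π/4) + cos(φ))sin(φ).
Middle (φ from 0 to π): 1664sqrt(2)π sin(θ + π/4).
Outer (θ from 0 to 2π): 0.

Therefore ∯_{∂V} F · n dS = 0.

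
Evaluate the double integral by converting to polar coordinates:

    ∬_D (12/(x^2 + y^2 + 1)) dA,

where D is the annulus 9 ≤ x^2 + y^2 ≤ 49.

The region D is 3 ≤ r ≤ 7, 0 ≤ θ ≤ 2π in polar coordinates, where x = r cos(θ), y = r sin(θ), and dA = r dr dθ.

Under the substitution, the integrand becomes 12/(r^2 + 1), so

    ∬_D (12/(x^2 + y^2 + 1)) dA = ∫_{0}^{2π} ∫_{3}^{7} (12/(r^2 + 1)) · r dr dθ.

Inner integral (in r): ∫_{3}^{7} (12/(r^2 + 1)) · r dr = log(15625).

Outer integral (in θ): ∫_{0}^{2π} (log(15625)) dθ = 12π log(5).

Therefore ∬_D (12/(x^2 + y^2 + 1)) dA = 12π log(5).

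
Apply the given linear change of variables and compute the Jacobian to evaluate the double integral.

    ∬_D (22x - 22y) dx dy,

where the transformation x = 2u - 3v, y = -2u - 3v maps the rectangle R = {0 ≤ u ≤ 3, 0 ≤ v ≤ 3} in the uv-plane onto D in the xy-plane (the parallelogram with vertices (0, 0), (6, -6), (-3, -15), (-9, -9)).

Compute the Jacobian determinant of (x, y) with respect to (u, v):

    ∂(x,y)/∂(u,v) = | 2  -3 | = (2)(-3) - (-3)(-2) = -12.
                   | -2  -3 |

Its absolute value is |J| = 12 (the area scaling factor).

Substituting x = 2u - 3v, y = -2u - 3v into the integrand,

    22x - 22y → 88u,

so the integral becomes

    ∬_R (88u) · |J| du dv = ∫_0^3 ∫_0^3 (1056u) dv du.

Inner (v): 3168u.
Outer (u): 14256.

Therefore ∬_D (22x - 22y) dx dy = 14256.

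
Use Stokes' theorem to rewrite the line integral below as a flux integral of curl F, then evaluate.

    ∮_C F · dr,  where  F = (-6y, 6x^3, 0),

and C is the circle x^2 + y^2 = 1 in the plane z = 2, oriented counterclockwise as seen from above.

Let S be the flat disk x^2 + y^2 ≤ 1 in the plane z = 2, with upward unit normal n̂ = ẑ. By Stokes' theorem,

    ∮_C F · dr = ∬_S (∇ × F) · n̂ dS = ∬_D (curl F)_z dA,

where D is the disk x^2 + y^2 ≤ 1.

Compute the curl of F = (-6y, 6x^3, 0):
    (∇ × F)_x = ∂F_z/∂y - ∂F_y/∂z = 0,
    (∇ × F)_y = ∂F_x/∂z - ∂F_z/∂x = 0,
    (∇ × F)_z = ∂F_y/∂x - ∂F_x/∂y = 18x^2 + 6.

On z = 2, (curl F)_z = 18x^2 + 6.

Convert to polar (x = r cos θ, y = r sin θ, dA = r dr dθ); the integrand becomes 18r^2cos(θ)^2 + 6, so

    ∬_D (curl F)_z dA = ∫_0^{2π} ∫_0^{1} (18r^2cos(θ)^2 + 6) · r dr dθ.

Inner (r from 0 to 1): 9cos(θ)^2/2 + 3.
Outer (θ from 0 to 2π): 21π/2.

Therefore ∮_C F · dr = 21π/2.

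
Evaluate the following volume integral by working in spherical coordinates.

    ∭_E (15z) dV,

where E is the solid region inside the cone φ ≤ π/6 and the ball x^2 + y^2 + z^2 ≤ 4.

In spherical coordinates, x = ρ sin(φ) cos(θ), y = ρ sin(φ) sin(θ), z = ρ cos(φ), and dV = ρ^2 sin(φ) dρ dφ dθ.

The integrand becomes 15ρ cos(φ), so

    ∭_E (15z) dV = ∫_{0}^{2π} ∫_{0}^{π/6} ∫_{0}^{2} (15ρ cos(φ)) · ρ^2 sin(φ) dρ dφ dθ.

Inner (ρ): 30sin(2φ).
Middle (φ): 15/2.
Outer (θ): 15π.

Therefore the triple integral equals 15π.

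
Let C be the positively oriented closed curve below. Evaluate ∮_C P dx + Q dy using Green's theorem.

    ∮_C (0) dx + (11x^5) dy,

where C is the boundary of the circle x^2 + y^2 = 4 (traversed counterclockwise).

Green's theorem converts the closed line integral into a double integral over the enclosed region D:

    ∮_C P dx + Q dy = ∬_D (∂Q/∂x - ∂P/∂y) dA.

Here P = 0, Q = 11x^5, so

    ∂Q/∂x = 55x^4,    ∂P/∂y = 0,
    ∂Q/∂x - ∂P/∂y = 55x^4.

D is the region x^2 + y^2 ≤ 4. Evaluating the double integral:

In polar coordinates (x = r cos θ, y = r sin θ, dA = r dr dθ) the integrand becomes 55r^4cos(θ)^4, so

    ∬_D (55x^4) dA = ∫_0^{2π} ∫_0^{2} (55r^4cos(θ)^4) · r dr dθ.

Inner (r from 0 to 2): 1760cos(θ)^4/3.
Outer (θ from 0 to 2π): 440π.

Therefore ∮_C P dx + Q dy = 440π.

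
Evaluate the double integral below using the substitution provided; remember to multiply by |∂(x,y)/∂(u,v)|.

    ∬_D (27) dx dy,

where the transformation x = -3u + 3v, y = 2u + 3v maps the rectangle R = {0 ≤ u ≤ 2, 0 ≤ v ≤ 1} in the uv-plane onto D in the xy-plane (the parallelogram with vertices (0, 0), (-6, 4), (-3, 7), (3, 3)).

Compute the Jacobian determinant of (x, y) with respect to (u, v):

    ∂(x,y)/∂(u,v) = | -3  3 | = (-3)(3) - (3)(2) = -15.
                   | 2  3 |

Its absolute value is |J| = 15 (the area scaling factor).

Substituting x = -3u + 3v, y = 2u + 3v into the integrand,

    27 → 27,

so the integral becomes

    ∬_R (27) · |J| du dv = ∫_0^2 ∫_0^1 (405) dv du.

Inner (v): 405.
Outer (u): 810.

Therefore ∬_D (27) dx dy = 810.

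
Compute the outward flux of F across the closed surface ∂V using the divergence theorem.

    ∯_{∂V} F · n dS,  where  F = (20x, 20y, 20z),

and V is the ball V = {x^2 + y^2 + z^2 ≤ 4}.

By the divergence theorem,

    ∯_{∂V} F · n dS = ∭_V (∇ · F) dV.

Compute the divergence:
    ∇ · F = ∂F_x/∂x + ∂F_y/∂y + ∂F_z/∂z = 20 + 20 + 20 = 60.

In spherical coordinates, x = ρ sin(φ) cos(θ), y = ρ sin(φ) sin(θ), z = ρ cos(φ), dV = ρ^2 sin(φ) dρ dφ dθ, with 0 ≤ ρ ≤ 2, 0 ≤ φ ≤ π, 0 ≤ θ ≤ 2π.

The integrand, after substitution and multiplying by the volume element, becomes (60) · ρ^2 sin(φ), so

    ∭_V (∇·F) dV = ∫_0^{2π} ∫_0^{π} ∫_0^{2} (60) · ρ^2 sin(φ) dρ dφ dθ.

Inner (ρ from 0 to 2): 160sin(φ).
Middle (φ from 0 to π): 320.
Outer (θ from 0 to 2π): 640π.

Therefore ∯_{∂V} F · n dS = 640π.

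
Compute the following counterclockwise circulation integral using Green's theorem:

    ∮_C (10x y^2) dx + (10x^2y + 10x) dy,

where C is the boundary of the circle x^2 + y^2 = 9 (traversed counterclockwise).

Green's theorem converts the closed line integral into a double integral over the enclosed region D:

    ∮_C P dx + Q dy = ∬_D (∂Q/∂x - ∂P/∂y) dA.

Here P = 10x y^2, Q = 10x^2y + 10x, so

    ∂Q/∂x = 20x y + 10,    ∂P/∂y = 20x y,
    ∂Q/∂x - ∂P/∂y = 10.

D is the region x^2 + y^2 ≤ 9. Evaluating the double integral:

In polar coordinates (x = r cos θ, y = r sin θ, dA = r dr dθ) the integrand becomes 10, so

    ∬_D (10) dA = ∫_0^{2π} ∫_0^{3} (10) · r dr dθ.

Inner (r from 0 to 3): 45.
Outer (θ from 0 to 2π): 90π.

Therefore ∮_C P dx + Q dy = 90π.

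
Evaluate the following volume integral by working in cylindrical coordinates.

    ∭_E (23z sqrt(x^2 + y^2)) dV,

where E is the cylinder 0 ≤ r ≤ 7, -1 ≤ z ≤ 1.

In cylindrical coordinates, x = r cos(θ), y = r sin(θ), z = z, and dV = r dr dθ dz.

The integrand becomes 23r z, so

    ∭_E (23z sqrt(x^2 + y^2)) dV = ∫_{0}^{2π} ∫_{0}^{7} ∫_{-1}^{1} (23r z) · r dz dr dθ.

Inner (z): 0.
Middle (r from 0 to 7): 0.
Outer (θ): 0.

Therefore the triple integral equals 0.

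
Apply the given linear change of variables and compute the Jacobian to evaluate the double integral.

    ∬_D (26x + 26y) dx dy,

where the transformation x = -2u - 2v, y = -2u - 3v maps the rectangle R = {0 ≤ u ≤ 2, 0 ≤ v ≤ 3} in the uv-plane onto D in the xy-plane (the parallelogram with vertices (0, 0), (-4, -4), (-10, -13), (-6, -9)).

Compute the Jacobian determinant of (x, y) with respect to (u, v):

    ∂(x,y)/∂(u,v) = | -2  -2 | = (-2)(-3) - (-2)(-2) = 2.
                   | -2  -3 |

Its absolute value is |J| = 2 (the area scaling factor).

Substituting x = -2u - 2v, y = -2u - 3v into the integrand,

    26x + 26y → -104u - 130v,

so the integral becomes

    ∬_R (-104u - 130v) · |J| du dv = ∫_0^2 ∫_0^3 (-208u - 260v) dv du.

Inner (v): -624u - 1170.
Outer (u): -3588.

Therefore ∬_D (26x + 26y) dx dy = -3588.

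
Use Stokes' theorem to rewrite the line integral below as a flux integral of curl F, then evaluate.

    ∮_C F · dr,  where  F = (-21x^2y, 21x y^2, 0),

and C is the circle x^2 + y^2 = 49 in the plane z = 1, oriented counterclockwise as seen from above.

Let S be the flat disk x^2 + y^2 ≤ 49 in the plane z = 1, with upward unit normal n̂ = ẑ. By Stokes' theorem,

    ∮_C F · dr = ∬_S (∇ × F) · n̂ dS = ∬_D (curl F)_z dA,

where D is the disk x^2 + y^2 ≤ 49.

Compute the curl of F = (-21x^2y, 21x y^2, 0):
    (∇ × F)_x = ∂F_z/∂y - ∂F_y/∂z = 0,
    (∇ × F)_y = ∂F_x/∂z - ∂F_z/∂x = 0,
    (∇ × F)_z = ∂F_y/∂x - ∂F_x/∂y = 21x^2 + 21y^2.

On z = 1, (curl F)_z = 21x^2 + 21y^2.

Convert to polar (x = r cos θ, y = r sin θ, dA = r dr dθ); the integrand becomes 21r^2, so

    ∬_D (curl F)_z dA = ∫_0^{2π} ∫_0^{7} (21r^2) · r dr dθ.

Inner (r from 0 to 7): 50421/4.
Outer (θ from 0 to 2π): 50421π/2.

Therefore ∮_C F · dr = 50421π/2.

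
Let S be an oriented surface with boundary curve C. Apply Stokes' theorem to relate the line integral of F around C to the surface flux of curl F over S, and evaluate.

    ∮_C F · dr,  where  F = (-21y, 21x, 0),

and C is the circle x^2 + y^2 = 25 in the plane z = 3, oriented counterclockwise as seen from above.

Let S be the flat disk x^2 + y^2 ≤ 25 in the plane z = 3, with upward unit normal n̂ = ẑ. By Stokes' theorem,

    ∮_C F · dr = ∬_S (∇ × F) · n̂ dS = ∬_D (curl F)_z dA,

where D is the disk x^2 + y^2 ≤ 25.

Compute the curl of F = (-21y, 21x, 0):
    (∇ × F)_x = ∂F_z/∂y - ∂F_y/∂z = 0,
    (∇ × F)_y = ∂F_x/∂z - ∂F_z/∂x = 0,
    (∇ × F)_z = ∂F_y/∂x - ∂F_x/∂y = 42.

On z = 3, (curl F)_z = 42.

Convert to polar (x = r cos θ, y = r sin θ, dA = r dr dθ); the integrand becomes 42, so

    ∬_D (curl F)_z dA = ∫_0^{2π} ∫_0^{5} (42) · r dr dθ.

Inner (r from 0 to 5): 525.
Outer (θ from 0 to 2π): 1050π.

Therefore ∮_C F · dr = 1050π.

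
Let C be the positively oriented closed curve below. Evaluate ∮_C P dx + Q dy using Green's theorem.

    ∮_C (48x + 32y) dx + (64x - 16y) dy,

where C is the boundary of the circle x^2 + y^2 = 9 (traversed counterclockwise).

Green's theorem converts the closed line integral into a double integral over the enclosed region D:

    ∮_C P dx + Q dy = ∬_D (∂Q/∂x - ∂P/∂y) dA.

Here P = 48x + 32y, Q = 64x - 16y, so

    ∂Q/∂x = 64,    ∂P/∂y = 32,
    ∂Q/∂x - ∂P/∂y = 32.

D is the region x^2 + y^2 ≤ 9. Evaluating the double integral:

In polar coordinates (x = r cos θ, y = r sin θ, dA = r dr dθ) the integrand becomes 32, so

    ∬_D (32) dA = ∫_0^{2π} ∫_0^{3} (32) · r dr dθ.

Inner (r from 0 to 3): 144.
Outer (θ from 0 to 2π): 288π.

Therefore ∮_C P dx + Q dy = 288π.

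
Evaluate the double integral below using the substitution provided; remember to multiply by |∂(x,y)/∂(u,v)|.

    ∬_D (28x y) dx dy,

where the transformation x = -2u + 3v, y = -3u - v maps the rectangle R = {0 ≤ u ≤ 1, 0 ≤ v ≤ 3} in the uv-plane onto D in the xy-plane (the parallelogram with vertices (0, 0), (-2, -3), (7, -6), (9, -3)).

Compute the Jacobian determinant of (x, y) with respect to (u, v):

    ∂(x,y)/∂(u,v) = | -2  3 | = (-2)(-1) - (3)(-3) = 11.
                   | -3  -1 |

Its absolute value is |J| = 11 (the area scaling factor).

Substituting x = -2u + 3v, y = -3u - v into the integrand,

    28x y → 168u^2 - 196u v - 84v^2,

so the integral becomes

    ∬_R (168u^2 - 196u v - 84v^2) · |J| du dv = ∫_0^1 ∫_0^3 (1848u^2 - 2156u v - 924v^2) dv du.

Inner (v): 5544u^2 - 9702u - 8316.
Outer (u): -11319.

Therefore ∬_D (28x y) dx dy = -11319.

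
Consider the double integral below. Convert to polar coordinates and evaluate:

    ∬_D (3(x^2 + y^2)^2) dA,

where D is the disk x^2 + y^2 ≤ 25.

The region D is 0 ≤ r ≤ 5, 0 ≤ θ ≤ 2π in polar coordinates, where x = r cos(θ), y = r sin(θ), and dA = r dr dθ.

Under the substitution, the integrand becomes 3r^4, so

    ∬_D (3(x^2 + y^2)^2) dA = ∫_{0}^{2π} ∫_{0}^{5} (3r^4) · r dr dθ.

Inner integral (in r): ∫_{0}^{5} (3r^4) · r dr = 15625/2.

Outer integral (in θ): ∫_{0}^{2π} (15625/2) dθ = 15625π.

Therefore ∬_D (3(x^2 + y^2)^2) dA = 15625π.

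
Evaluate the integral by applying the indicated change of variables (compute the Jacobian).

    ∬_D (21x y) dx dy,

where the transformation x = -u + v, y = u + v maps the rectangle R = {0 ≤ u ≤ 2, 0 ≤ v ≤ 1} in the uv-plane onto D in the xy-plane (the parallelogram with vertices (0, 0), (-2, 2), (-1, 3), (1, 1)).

Compute the Jacobian determinant of (x, y) with respect to (u, v):

    ∂(x,y)/∂(u,v) = | -1  1 | = (-1)(1) - (1)(1) = -2.
                   | 1  1 |

Its absolute value is |J| = 2 (the area scaling factor).

Substituting x = -u + v, y = u + v into the integrand,

    21x y → -21u^2 + 21v^2,

so the integral becomes

    ∬_R (-21u^2 + 21v^2) · |J| du dv = ∫_0^2 ∫_0^1 (-42u^2 + 42v^2) dv du.

Inner (v): 14 - 42u^2.
Outer (u): -84.

Therefore ∬_D (21x y) dx dy = -84.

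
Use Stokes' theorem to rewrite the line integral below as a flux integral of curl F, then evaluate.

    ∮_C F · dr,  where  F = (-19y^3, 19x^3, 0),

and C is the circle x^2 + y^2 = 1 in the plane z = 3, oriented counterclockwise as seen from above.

Let S be the flat disk x^2 + y^2 ≤ 1 in the plane z = 3, with upward unit normal n̂ = ẑ. By Stokes' theorem,

    ∮_C F · dr = ∬_S (∇ × F) · n̂ dS = ∬_D (curl F)_z dA,

where D is the disk x^2 + y^2 ≤ 1.

Compute the curl of F = (-19y^3, 19x^3, 0):
    (∇ × F)_x = ∂F_z/∂y - ∂F_y/∂z = 0,
    (∇ × F)_y = ∂F_x/∂z - ∂F_z/∂x = 0,
    (∇ × F)_z = ∂F_y/∂x - ∂F_x/∂y = 57x^2 + 57y^2.

On z = 3, (curl F)_z = 57x^2 + 57y^2.

Convert to polar (x = r cos θ, y = r sin θ, dA = r dr dθ); the integrand becomes 57r^2, so

    ∬_D (curl F)_z dA = ∫_0^{2π} ∫_0^{1} (57r^2) · r dr dθ.

Inner (r from 0 to 1): 57/4.
Outer (θ from 0 to 2π): 57π/2.

Therefore ∮_C F · dr = 57π/2.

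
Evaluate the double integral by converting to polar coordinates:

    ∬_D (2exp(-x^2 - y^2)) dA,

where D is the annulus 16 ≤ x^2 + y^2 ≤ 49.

The region D is 4 ≤ r ≤ 7, 0 ≤ θ ≤ 2π in polar coordinates, where x = r cos(θ), y = r sin(θ), and dA = r dr dθ.

Under the substitution, the integrand becomes 2exp(-r^2), so

    ∬_D (2exp(-x^2 - y^2)) dA = ∫_{0}^{2π} ∫_{4}^{7} (2exp(-r^2)) · r dr dθ.

Inner integral (in r): ∫_{4}^{7} (2exp(-r^2)) · r dr = -(1 - exp(33))exp(-49).

Outer integral (in θ): ∫_{0}^{2π} (-(1 - exp(33))exp(-49)) dθ = -2π (1 - exp(33))exp(-49).

Therefore ∬_D (2exp(-x^2 - y^2)) dA = -2π (1 - exp(33))exp(-49).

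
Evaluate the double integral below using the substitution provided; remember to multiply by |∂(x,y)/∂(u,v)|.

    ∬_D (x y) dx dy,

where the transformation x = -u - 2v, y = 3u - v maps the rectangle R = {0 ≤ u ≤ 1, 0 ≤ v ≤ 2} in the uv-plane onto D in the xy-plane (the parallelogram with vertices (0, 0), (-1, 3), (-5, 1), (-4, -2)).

Compute the Jacobian determinant of (x, y) with respect to (u, v):

    ∂(x,y)/∂(u,v) = | -1  -2 | = (-1)(-1) - (-2)(3) = 7.
                   | 3  -1 |

Its absolute value is |J| = 7 (the area scaling factor).

Substituting x = -u - 2v, y = 3u - v into the integrand,

    x y → -3u^2 - 5u v + 2v^2,

so the integral becomes

    ∬_R (-3u^2 - 5u v + 2v^2) · |J| du dv = ∫_0^1 ∫_0^2 (-21u^2 - 35u v + 14v^2) dv du.

Inner (v): -42u^2 - 70u + 112/3.
Outer (u): -35/3.

Therefore ∬_D (x y) dx dy = -35/3.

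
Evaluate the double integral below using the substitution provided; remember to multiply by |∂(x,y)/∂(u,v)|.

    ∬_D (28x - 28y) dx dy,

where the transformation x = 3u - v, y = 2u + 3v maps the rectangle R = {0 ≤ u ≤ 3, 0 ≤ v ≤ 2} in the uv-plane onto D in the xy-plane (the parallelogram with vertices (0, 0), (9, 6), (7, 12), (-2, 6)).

Compute the Jacobian determinant of (x, y) with respect to (u, v):

    ∂(x,y)/∂(u,v) = | 3  -1 | = (3)(3) - (-1)(2) = 11.
                   | 2  3 |

Its absolute value is |J| = 11 (the area scaling factor).

Substituting x = 3u - v, y = 2u + 3v into the integrand,

    28x - 28y → 28u - 112v,

so the integral becomes

    ∬_R (28u - 112v) · |J| du dv = ∫_0^3 ∫_0^2 (308u - 1232v) dv du.

Inner (v): 616u - 2464.
Outer (u): -4620.

Therefore ∬_D (28x - 28y) dx dy = -4620.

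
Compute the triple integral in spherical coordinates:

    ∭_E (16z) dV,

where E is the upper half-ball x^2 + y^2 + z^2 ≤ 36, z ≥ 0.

In spherical coordinates, x = ρ sin(φ) cos(θ), y = ρ sin(φ) sin(θ), z = ρ cos(φ), and dV = ρ^2 sin(φ) dρ dφ dθ.

The integrand becomes 16ρ cos(φ), so

    ∭_E (16z) dV = ∫_{0}^{2π} ∫_{0}^{π/2} ∫_{0}^{6} (16ρ cos(φ)) · ρ^2 sin(φ) dρ dφ dθ.

Inner (ρ): 2592sin(2φ).
Middle (φ): 2592.
Outer (θ): 5184π.

Therefore the triple integral equals 5184π.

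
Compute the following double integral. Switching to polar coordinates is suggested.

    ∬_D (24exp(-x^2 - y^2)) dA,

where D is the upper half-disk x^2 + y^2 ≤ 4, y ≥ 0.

The region D is 0 ≤ r ≤ 2, 0 ≤ θ ≤ π in polar coordinates, where x = r cos(θ), y = r sin(θ), and dA = r dr dθ.

Under the substitution, the integrand becomes 24exp(-r^2), so

    ∬_D (24exp(-x^2 - y^2)) dA = ∫_{0}^{π} ∫_{0}^{2} (24exp(-r^2)) · r dr dθ.

Inner integral (in r): ∫_{0}^{2} (24exp(-r^2)) · r dr = 12 - 12exp(-4).

Outer integral (in θ): ∫_{0}^{π} (12 - 12exp(-4)) dθ = -12π exp(-4) + 12π.

Therefore ∬_D (24exp(-x^2 - y^2)) dA = -12π exp(-4) + 12π.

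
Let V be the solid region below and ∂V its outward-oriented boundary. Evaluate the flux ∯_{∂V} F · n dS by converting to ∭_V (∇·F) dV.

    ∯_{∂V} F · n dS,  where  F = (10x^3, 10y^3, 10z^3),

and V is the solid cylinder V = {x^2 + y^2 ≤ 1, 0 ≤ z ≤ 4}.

By the divergence theorem,

    ∯_{∂V} F · n dS = ∭_V (∇ · F) dV.

Compute the divergence:
    ∇ · F = ∂F_x/∂x + ∂F_y/∂y + ∂F_z/∂z = 30x^2 + 30y^2 + 30z^2.

In cylindrical coordinates, x = r cos(θ), y = r sin(θ), z = z, dV = r dr dθ dz, with 0 ≤ r ≤ 1, 0 ≤ θ ≤ 2π, 0 ≤ z ≤ 4.

The integrand, after substitution and multiplying by the volume element, becomes (30r^2 + 30z^2) · r, so

    ∭_V (∇·F) dV = ∫_0^{2π} ∫_0^{1} ∫_0^{4} (30r^2 + 30z^2) · r dz dr dθ.

Inner (z from 0 to 4): 120r^3 + 640r.
Middle (r from 0 to 1): 350.
Outer (θ from 0 to 2π): 700π.

Therefore ∯_{∂V} F · n dS = 700π.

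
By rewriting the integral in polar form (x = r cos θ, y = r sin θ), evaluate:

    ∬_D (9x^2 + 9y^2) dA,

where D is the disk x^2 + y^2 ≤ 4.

The region D is 0 ≤ r ≤ 2, 0 ≤ θ ≤ 2π in polar coordinates, where x = r cos(θ), y = r sin(θ), and dA = r dr dθ.

Under the substitution, the integrand becomes 9r^2, so

    ∬_D (9x^2 + 9y^2) dA = ∫_{0}^{2π} ∫_{0}^{2} (9r^2) · r dr dθ.

Inner integral (in r): ∫_{0}^{2} (9r^2) · r dr = 36.

Outer integral (in θ): ∫_{0}^{2π} (36) dθ = 72π.

Therefore ∬_D (9x^2 + 9y^2) dA = 72π.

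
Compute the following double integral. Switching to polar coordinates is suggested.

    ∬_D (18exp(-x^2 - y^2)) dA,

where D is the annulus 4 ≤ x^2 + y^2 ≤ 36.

The region D is 2 ≤ r ≤ 6, 0 ≤ θ ≤ 2π in polar coordinates, where x = r cos(θ), y = r sin(θ), and dA = r dr dθ.

Under the substitution, the integrand becomes 18exp(-r^2), so

    ∬_D (18exp(-x^2 - y^2)) dA = ∫_{0}^{2π} ∫_{2}^{6} (18exp(-r^2)) · r dr dθ.

Inner integral (in r): ∫_{2}^{6} (18exp(-r^2)) · r dr = -(9 - 9exp(32))exp(-36).

Outer integral (in θ): ∫_{0}^{2π} (-(9 - 9exp(32))exp(-36)) dθ = -18π (1 - exp(32))exp(-36).

Therefore ∬_D (18exp(-x^2 - y^2)) dA = -18π (1 - exp(32))exp(-36).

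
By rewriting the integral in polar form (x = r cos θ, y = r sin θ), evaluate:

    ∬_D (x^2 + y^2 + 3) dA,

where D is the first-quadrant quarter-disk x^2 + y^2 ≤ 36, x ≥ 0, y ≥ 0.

The region D is 0 ≤ r ≤ 6, 0 ≤ θ ≤ π/2 in polar coordinates, where x = r cos(θ), y = r sin(θ), and dA = r dr dθ.

Under the substitution, the integrand becomes r^2 + 3, so

    ∬_D (x^2 + y^2 + 3) dA = ∫_{0}^{π/2} ∫_{0}^{6} (r^2 + 3) · r dr dθ.

Inner integral (in r): ∫_{0}^{6} (r^2 + 3) · r dr = 378.

Outer integral (in θ): ∫_{0}^{π/2} (378) dθ = 189π.

Therefore ∬_D (x^2 + y^2 + 3) dA = 189π.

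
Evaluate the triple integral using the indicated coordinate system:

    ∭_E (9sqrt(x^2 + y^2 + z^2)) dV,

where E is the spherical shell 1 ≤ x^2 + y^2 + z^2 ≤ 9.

In spherical coordinates, x = ρ sin(φ) cos(θ), y = ρ sin(φ) sin(θ), z = ρ cos(φ), and dV = ρ^2 sin(φ) dρ dφ dθ.

The integrand becomes 9ρ, so

    ∭_E (9sqrt(x^2 + y^2 + z^2)) dV = ∫_{0}^{2π} ∫_{0}^{π} ∫_{1}^{3} (9ρ) · ρ^2 sin(φ) dρ dφ dθ.

Inner (ρ): 180sin(φ).
Middle (φ): 360.
Outer (θ): 720π.

Therefore the triple integral equals 720π.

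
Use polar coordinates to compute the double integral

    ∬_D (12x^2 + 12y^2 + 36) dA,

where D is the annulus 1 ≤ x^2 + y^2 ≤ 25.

The region D is 1 ≤ r ≤ 5, 0 ≤ θ ≤ 2π in polar coordinates, where x = r cos(θ), y = r sin(θ), and dA = r dr dθ.

Under the substitution, the integrand becomes 12r^2 + 36, so

    ∬_D (12x^2 + 12y^2 + 36) dA = ∫_{0}^{2π} ∫_{1}^{5} (12r^2 + 36) · r dr dθ.

Inner integral (in r): ∫_{1}^{5} (12r^2 + 36) · r dr = 2304.

Outer integral (in θ): ∫_{0}^{2π} (2304) dθ = 4608π.

Therefore ∬_D (12x^2 + 12y^2 + 36) dA = 4608π.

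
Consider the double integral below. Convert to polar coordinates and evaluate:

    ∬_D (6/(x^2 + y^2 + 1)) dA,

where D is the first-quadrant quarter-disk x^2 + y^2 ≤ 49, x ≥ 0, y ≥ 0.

The region D is 0 ≤ r ≤ 7, 0 ≤ θ ≤ π/2 in polar coordinates, where x = r cos(θ), y = r sin(θ), and dA = r dr dθ.

Under the substitution, the integrand becomes 6/(r^2 + 1), so

    ∬_D (6/(x^2 + y^2 + 1)) dA = ∫_{0}^{π/2} ∫_{0}^{7} (6/(r^2 + 1)) · r dr dθ.

Inner integral (in r): ∫_{0}^{7} (6/(r^2 + 1)) · r dr = log(125000).

Outer integral (in θ): ∫_{0}^{π/2} (log(125000)) dθ = log(125000^(π/2)).

Therefore ∬_D (6/(x^2 + y^2 + 1)) dA = log(125000^(π/2)).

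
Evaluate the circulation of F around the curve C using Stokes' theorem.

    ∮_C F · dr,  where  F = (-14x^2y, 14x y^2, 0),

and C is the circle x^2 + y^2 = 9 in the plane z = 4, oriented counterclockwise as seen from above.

Let S be the flat disk x^2 + y^2 ≤ 9 in the plane z = 4, with upward unit normal n̂ = ẑ. By Stokes' theorem,

    ∮_C F · dr = ∬_S (∇ × F) · n̂ dS = ∬_D (curl F)_z dA,

where D is the disk x^2 + y^2 ≤ 9.

Compute the curl of F = (-14x^2y, 14x y^2, 0):
    (∇ × F)_x = ∂F_z/∂y - ∂F_y/∂z = 0,
    (∇ × F)_y = ∂F_x/∂z - ∂F_z/∂x = 0,
    (∇ × F)_z = ∂F_y/∂x - ∂F_x/∂y = 14x^2 + 14y^2.

On z = 4, (curl F)_z = 14x^2 + 14y^2.

Convert to polar (x = r cos θ, y = r sin θ, dA = r dr dθ); the integrand becomes 14r^2, so

    ∬_D (curl F)_z dA = ∫_0^{2π} ∫_0^{3} (14r^2) · r dr dθ.

Inner (r from 0 to 3): 567/2.
Outer (θ from 0 to 2π): 567π.

Therefore ∮_C F · dr = 567π.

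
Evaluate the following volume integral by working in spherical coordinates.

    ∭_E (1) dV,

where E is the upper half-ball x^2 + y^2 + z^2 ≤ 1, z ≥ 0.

In spherical coordinates, x = ρ sin(φ) cos(θ), y = ρ sin(φ) sin(θ), z = ρ cos(φ), and dV = ρ^2 sin(φ) dρ dφ dθ.

The integrand becomes 1, so

    ∭_E (1) dV = ∫_{0}^{2π} ∫_{0}^{π/2} ∫_{0}^{1} (1) · ρ^2 sin(φ) dρ dφ dθ.

Inner (ρ): sin(φ)/3.
Middle (φ): 1/3.
Outer (θ): 2π/3.

Therefore the triple integral equals 2π/3.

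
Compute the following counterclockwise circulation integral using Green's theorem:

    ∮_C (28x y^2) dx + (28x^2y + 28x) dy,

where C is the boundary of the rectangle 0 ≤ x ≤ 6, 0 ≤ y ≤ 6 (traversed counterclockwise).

Green's theorem converts the closed line integral into a double integral over the enclosed region D:

    ∮_C P dx + Q dy = ∬_D (∂Q/∂x - ∂P/∂y) dA.

Here P = 28x y^2, Q = 28x^2y + 28x, so

    ∂Q/∂x = 56x y + 28,    ∂P/∂y = 56x y,
    ∂Q/∂x - ∂P/∂y = 28.

D is the region 0 ≤ x ≤ 6, 0 ≤ y ≤ 6. Evaluating the double integral:

    ∬_D (28) dA = ∫_0^{6} ∫_0^{6} (28) dy dx.

Inner (y from 0 to 6): 168.
Outer (x from 0 to 6): 1008.

Therefore ∮_C P dx + Q dy = 1008.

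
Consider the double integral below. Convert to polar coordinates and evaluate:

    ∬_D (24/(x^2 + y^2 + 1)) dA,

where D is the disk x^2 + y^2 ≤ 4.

The region D is 0 ≤ r ≤ 2, 0 ≤ θ ≤ 2π in polar coordinates, where x = r cos(θ), y = r sin(θ), and dA = r dr dθ.

Under the substitution, the integrand becomes 24/(r^2 + 1), so

    ∬_D (24/(x^2 + y^2 + 1)) dA = ∫_{0}^{2π} ∫_{0}^{2} (24/(r^2 + 1)) · r dr dθ.

Inner integral (in r): ∫_{0}^{2} (24/(r^2 + 1)) · r dr = log(244140625).

Outer integral (in θ): ∫_{0}^{2π} (log(244140625)) dθ = 24π log(5).

Therefore ∬_D (24/(x^2 + y^2 + 1)) dA = 24π log(5).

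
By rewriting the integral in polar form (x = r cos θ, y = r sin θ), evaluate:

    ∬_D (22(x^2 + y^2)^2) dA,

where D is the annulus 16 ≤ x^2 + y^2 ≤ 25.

The region D is 4 ≤ r ≤ 5, 0 ≤ θ ≤ 2π in polar coordinates, where x = r cos(θ), y = r sin(θ), and dA = r dr dθ.

Under the substitution, the integrand becomes 22r^4, so

    ∬_D (22(x^2 + y^2)^2) dA = ∫_{0}^{2π} ∫_{4}^{5} (22r^4) · r dr dθ.

Inner integral (in r): ∫_{4}^{5} (22r^4) · r dr = 42273.

Outer integral (in θ): ∫_{0}^{2π} (42273) dθ = 84546π.

Therefore ∬_D (22(x^2 + y^2)^2) dA = 84546π.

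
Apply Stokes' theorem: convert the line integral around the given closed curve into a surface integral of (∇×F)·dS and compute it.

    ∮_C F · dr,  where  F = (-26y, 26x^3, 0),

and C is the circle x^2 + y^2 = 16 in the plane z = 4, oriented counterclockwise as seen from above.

Let S be the flat disk x^2 + y^2 ≤ 16 in the plane z = 4, with upward unit normal n̂ = ẑ. By Stokes' theorem,

    ∮_C F · dr = ∬_S (∇ × F) · n̂ dS = ∬_D (curl F)_z dA,

where D is the disk x^2 + y^2 ≤ 16.

Compute the curl of F = (-26y, 26x^3, 0):
    (∇ × F)_x = ∂F_z/∂y - ∂F_y/∂z = 0,
    (∇ × F)_y = ∂F_x/∂z - ∂F_z/∂x = 0,
    (∇ × F)_z = ∂F_y/∂x - ∂F_x/∂y = 78x^2 + 26.

On z = 4, (curl F)_z = 78x^2 + 26.

Convert to polar (x = r cos θ, y = r sin θ, dA = r dr dθ); the integrand becomes 78r^2cos(θ)^2 + 26, so

    ∬_D (curl F)_z dA = ∫_0^{2π} ∫_0^{4} (78r^2cos(θ)^2 + 26) · r dr dθ.

Inner (r from 0 to 4): 4992cos(θ)^2 + 208.
Outer (θ from 0 to 2π): 5408π.

Therefore ∮_C F · dr = 5408π.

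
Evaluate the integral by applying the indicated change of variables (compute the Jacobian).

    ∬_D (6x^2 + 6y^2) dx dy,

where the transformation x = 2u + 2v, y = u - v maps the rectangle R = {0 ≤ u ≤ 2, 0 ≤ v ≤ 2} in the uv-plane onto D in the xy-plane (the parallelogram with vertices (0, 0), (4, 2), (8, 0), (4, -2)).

Compute the Jacobian determinant of (x, y) with respect to (u, v):

    ∂(x,y)/∂(u,v) = | 2  2 | = (2)(-1) - (2)(1) = -4.
                   | 1  -1 |

Its absolute value is |J| = 4 (the area scaling factor).

Substituting x = 2u + 2v, y = u - v into the integrand,

    6x^2 + 6y^2 → 30u^2 + 36u v + 30v^2,

so the integral becomes

    ∬_R (30u^2 + 36u v + 30v^2) · |J| du dv = ∫_0^2 ∫_0^2 (120u^2 + 144u v + 120v^2) dv du.

Inner (v): 240u^2 + 288u + 320.
Outer (u): 1856.

Therefore ∬_D (6x^2 + 6y^2) dx dy = 1856.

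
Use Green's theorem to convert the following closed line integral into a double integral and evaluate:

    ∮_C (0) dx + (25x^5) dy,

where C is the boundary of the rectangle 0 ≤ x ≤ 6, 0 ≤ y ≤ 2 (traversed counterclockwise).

Green's theorem converts the closed line integral into a double integral over the enclosed region D:

    ∮_C P dx + Q dy = ∬_D (∂Q/∂x - ∂P/∂y) dA.

Here P = 0, Q = 25x^5, so

    ∂Q/∂x = 125x^4,    ∂P/∂y = 0,
    ∂Q/∂x - ∂P/∂y = 125x^4.

D is the region 0 ≤ x ≤ 6, 0 ≤ y ≤ 2. Evaluating the double integral:

    ∬_D (125x^4) dA = ∫_0^{6} ∫_0^{2} (125x^4) dy dx.

Inner (y from 0 to 2): 250x^4.
Outer (x from 0 to 6): 388800.

Therefore ∮_C P dx + Q dy = 388800.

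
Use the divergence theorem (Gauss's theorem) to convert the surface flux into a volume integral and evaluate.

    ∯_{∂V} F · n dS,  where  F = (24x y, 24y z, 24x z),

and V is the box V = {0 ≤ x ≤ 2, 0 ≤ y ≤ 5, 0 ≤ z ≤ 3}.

By the divergence theorem,

    ∯_{∂V} F · n dS = ∭_V (∇ · F) dV.

Compute the divergence:
    ∇ · F = ∂F_x/∂x + ∂F_y/∂y + ∂F_z/∂z = 24y + 24z + 24x = 24x + 24y + 24z.

V is a rectangular box, so dV = dx dy dz with 0 ≤ x ≤ 2, 0 ≤ y ≤ 5, 0 ≤ z ≤ 3.

Integrate (24x + 24y + 24z) over V as an iterated integral:

    ∭_V (∇·F) dV = ∫_0^{2} ∫_0^{5} ∫_0^{3} (24x + 24y + 24z) dz dy dx.

Inner (z from 0 to 3): 72x + 72y + 108.
Middle (y from 0 to 5): 360x + 1440.
Outer (x from 0 to 2): 3600.

Therefore ∯_{∂V} F · n dS = 3600.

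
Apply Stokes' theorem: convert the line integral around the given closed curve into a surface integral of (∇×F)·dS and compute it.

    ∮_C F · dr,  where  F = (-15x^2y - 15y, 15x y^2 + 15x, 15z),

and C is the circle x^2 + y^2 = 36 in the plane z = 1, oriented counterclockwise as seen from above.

Let S be the flat disk x^2 + y^2 ≤ 36 in the plane z = 1, with upward unit normal n̂ = ẑ. By Stokes' theorem,

    ∮_C F · dr = ∬_S (∇ × F) · n̂ dS = ∬_D (curl F)_z dA,

where D is the disk x^2 + y^2 ≤ 36.

Compute the curl of F = (-15x^2y - 15y, 15x y^2 + 15x, 15z):
    (∇ × F)_x = ∂F_z/∂y - ∂F_y/∂z = 0,
    (∇ × F)_y = ∂F_x/∂z - ∂F_z/∂x = 0,
    (∇ × F)_z = ∂F_y/∂x - ∂F_x/∂y = 15x^2 + 15y^2 + 30.

On z = 1, (curl F)_z = 15x^2 + 15y^2 + 30.

Convert to polar (x = r cos θ, y = r sin θ, dA = r dr dθ); the integrand becomes 15r^2 + 30, so

    ∬_D (curl F)_z dA = ∫_0^{2π} ∫_0^{6} (15r^2 + 30) · r dr dθ.

Inner (r from 0 to 6): 5400.
Outer (θ from 0 to 2π): 10800π.

Therefore ∮_C F · dr = 10800π.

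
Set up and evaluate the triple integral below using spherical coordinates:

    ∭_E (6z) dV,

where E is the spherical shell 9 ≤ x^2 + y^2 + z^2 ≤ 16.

In spherical coordinates, x = ρ sin(φ) cos(θ), y = ρ sin(φ) sin(θ), z = ρ cos(φ), and dV = ρ^2 sin(φ) dρ dφ dθ.

The integrand becomes 6ρ cos(φ), so

    ∭_E (6z) dV = ∫_{0}^{2π} ∫_{0}^{π} ∫_{3}^{4} (6ρ cos(φ)) · ρ^2 sin(φ) dρ dφ dθ.

Inner (ρ): 525sin(2φ)/4.
Middle (φ): 0.
Outer (θ): 0.

Therefore the triple integral equals 0.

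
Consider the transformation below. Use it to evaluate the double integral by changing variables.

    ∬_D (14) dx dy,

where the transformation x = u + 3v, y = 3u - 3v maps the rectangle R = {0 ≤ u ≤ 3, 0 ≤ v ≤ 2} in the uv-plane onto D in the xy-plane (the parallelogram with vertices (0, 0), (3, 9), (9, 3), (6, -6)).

Compute the Jacobian determinant of (x, y) with respect to (u, v):

    ∂(x,y)/∂(u,v) = | 1  3 | = (1)(-3) - (3)(3) = -12.
                   | 3  -3 |

Its absolute value is |J| = 12 (the area scaling factor).

Substituting x = u + 3v, y = 3u - 3v into the integrand,

    14 → 14,

so the integral becomes

    ∬_R (14) · |J| du dv = ∫_0^3 ∫_0^2 (168) dv du.

Inner (v): 336.
Outer (u): 1008.

Therefore ∬_D (14) dx dy = 1008.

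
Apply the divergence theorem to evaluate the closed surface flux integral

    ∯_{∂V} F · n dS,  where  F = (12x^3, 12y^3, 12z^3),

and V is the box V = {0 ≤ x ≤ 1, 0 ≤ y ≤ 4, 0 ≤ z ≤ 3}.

By the divergence theorem,

    ∯_{∂V} F · n dS = ∭_V (∇ · F) dV.

Compute the divergence:
    ∇ · F = ∂F_x/∂x + ∂F_y/∂y + ∂F_z/∂z = 36x^2 + 36y^2 + 36z^2.

V is a rectangular box, so dV = dx dy dz with 0 ≤ x ≤ 1, 0 ≤ y ≤ 4, 0 ≤ z ≤ 3.

Integrate (36x^2 + 36y^2 + 36z^2) over V as an iterated integral:

    ∭_V (∇·F) dV = ∫_0^{1} ∫_0^{4} ∫_0^{3} (36x^2 + 36y^2 + 36z^2) dz dy dx.

Inner (z from 0 to 3): 108x^2 + 108y^2 + 324.
Middle (y from 0 to 4): 432x^2 + 3600.
Outer (x from 0 to 1): 3744.

Therefore ∯_{∂V} F · n dS = 3744.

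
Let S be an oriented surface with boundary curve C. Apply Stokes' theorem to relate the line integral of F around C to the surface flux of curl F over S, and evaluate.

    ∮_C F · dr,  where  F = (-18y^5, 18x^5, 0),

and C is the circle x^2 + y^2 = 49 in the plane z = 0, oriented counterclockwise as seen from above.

Let S be the flat disk x^2 + y^2 ≤ 49 in the plane z = 0, with upward unit normal n̂ = ẑ. By Stokes' theorem,

    ∮_C F · dr = ∬_S (∇ × F) · n̂ dS = ∬_D (curl F)_z dA,

where D is the disk x^2 + y^2 ≤ 49.

Compute the curl of F = (-18y^5, 18x^5, 0):
    (∇ × F)_x = ∂F_z/∂y - ∂F_y/∂z = 0,
    (∇ × F)_y = ∂F_x/∂z - ∂F_z/∂x = 0,
    (∇ × F)_z = ∂F_y/∂x - ∂F_x/∂y = 90x^4 + 90y^4.

On z = 0, (curl F)_z = 90x^4 + 90y^4.

Convert to polar (x = r cos θ, y = r sin θ, dA = r dr dθ); the integrand becomes 90r^4(sin(θ)^4 + cos(θ)^4), so

    ∬_D (curl F)_z dA = ∫_0^{2π} ∫_0^{7} (90r^4(sin(θ)^4 + cos(θ)^4)) · r dr dθ.

Inner (r from 0 to 7): 1764735sin(θ)^4 + 1764735cos(θ)^4.
Outer (θ from 0 to 2π): 5294205π/2.

Therefore ∮_C F · dr = 5294205π/2.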